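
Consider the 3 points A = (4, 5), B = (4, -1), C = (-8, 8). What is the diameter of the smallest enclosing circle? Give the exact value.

15

Side lengths²: AB² = 36, AC² = 153, BC² = 225.
Since BC² = 225 ≥ 153 + 36 = 189, the angle opposite BC is not acute, so the smallest enclosing circle has BC as diameter.
Centre = midpoint of BC = (-2, 3.5), r² = 225/4 = 56.25.
Diameter = 2r = 2√(56.25) = 15.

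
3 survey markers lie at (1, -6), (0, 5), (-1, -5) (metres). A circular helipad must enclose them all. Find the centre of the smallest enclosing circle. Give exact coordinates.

Call the three points A, B, C in the order given.
Side lengths²: AB² = 122, AC² = 5, BC² = 101.
Since AB² = 122 ≥ 101 + 5 = 106, the angle opposite AB is not acute, so the smallest enclosing circle has AB as diameter.
Centre = midpoint of AB = (0.5, -0.5), r² = 122/4 = 30.5.
Centre = (0.5, -0.5).

(0.5, -0.5)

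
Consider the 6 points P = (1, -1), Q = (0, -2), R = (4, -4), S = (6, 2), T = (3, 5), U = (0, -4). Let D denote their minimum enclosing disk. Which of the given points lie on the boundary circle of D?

R, T, U

A smallest enclosing disk is always determined by at most three of the input points on its boundary.
The minimum enclosing circle is determined by three boundary points: R, T, U.
Their circumcentre is (2, 1/3) with r² = 205/9.
The farthest remaining point S is at distance² 169/9 ≤ 205/9.
The points at distance exactly r from the centre are R, T, U — 3 points.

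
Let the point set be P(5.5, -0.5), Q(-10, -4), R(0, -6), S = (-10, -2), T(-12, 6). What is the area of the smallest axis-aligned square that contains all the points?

The bounding box has width 17.5 and height 12.
An axis-aligned square enclosing the set must have side ≥ max(width, height).
So the minimum side is max(17.5, 12) = 17.5.
Area = 17.5² = 306.25.

306.25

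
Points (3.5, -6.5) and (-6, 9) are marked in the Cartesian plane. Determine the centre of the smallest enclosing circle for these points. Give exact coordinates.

The smallest circle enclosing two points has them as diameter endpoints.
Centre = midpoint = (-1.25, 1.25); r² = |(3.5, -6.5)−(-6, 9)|²/4 = 330.5/4 = 82.625.
Centre = (-1.25, 1.25).

(-1.25, 1.25)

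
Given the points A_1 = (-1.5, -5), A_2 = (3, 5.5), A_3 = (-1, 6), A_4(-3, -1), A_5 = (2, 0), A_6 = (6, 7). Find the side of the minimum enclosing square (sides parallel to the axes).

12

The bounding box has width 9 and height 12.
An axis-aligned square enclosing the set must have side ≥ max(width, height).
So the minimum side is max(9, 12) = 12.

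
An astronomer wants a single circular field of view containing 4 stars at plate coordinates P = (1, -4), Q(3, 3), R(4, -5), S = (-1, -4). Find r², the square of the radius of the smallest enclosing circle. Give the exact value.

325/18

The minimum enclosing circle is determined by three boundary points: Q, R, S.
Their circumcentre is (13/6, -7/6) with r² = 325/18.
The farthest remaining point P is at distance² 169/18 ≤ 325/18.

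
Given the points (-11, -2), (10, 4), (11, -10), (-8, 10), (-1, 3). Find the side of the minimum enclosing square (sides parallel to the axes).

The bounding box has width 22 and height 20.
An axis-aligned square enclosing the set must have side ≥ max(width, height).
So the minimum side is max(22, 20) = 22.

22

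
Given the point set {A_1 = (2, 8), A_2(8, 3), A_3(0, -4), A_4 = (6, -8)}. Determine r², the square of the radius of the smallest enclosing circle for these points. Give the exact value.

The farthest pair is A_1–A_4 with squared distance 272. The circle on this segment as diameter has centre (4, 0) and r² = 272/4 = 68.
Check A_2: distance² to centre = 25 ≤ 68, so it lies inside.
All remaining points lie in this disk, and no smaller disk contains both endpoints, so this is the minimum enclosing circle.

68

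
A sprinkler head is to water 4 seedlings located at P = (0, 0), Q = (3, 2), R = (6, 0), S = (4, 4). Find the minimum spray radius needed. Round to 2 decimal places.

The minimum enclosing circle of a finite set is fixed by two of the points (as a diameter) or three (as a circumcircle).
The minimum enclosing circle is determined by three boundary points: P, R, S.
Their circumcentre is (3, 1) with r² = 10.
The farthest remaining point Q is at distance² 1 ≤ 10.
r = √10 ≈ 3.16.

3.16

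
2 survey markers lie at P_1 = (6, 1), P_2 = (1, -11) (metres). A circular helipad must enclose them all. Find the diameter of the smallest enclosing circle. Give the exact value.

The smallest circle enclosing two points has them as diameter endpoints.
Centre = midpoint = (3.5, -5); r² = |P_1P_2|²/4 = 169/4 = 42.25.
Diameter = 2r = 2√(42.25) = 13.

13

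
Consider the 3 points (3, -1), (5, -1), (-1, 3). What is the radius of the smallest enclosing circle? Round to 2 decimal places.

Call the three points A, B, C in the order given.
Side lengths²: AB² = 4, AC² = 32, BC² = 52.
Since BC² = 52 ≥ 32 + 4 = 36, the angle opposite BC is not acute, so the smallest enclosing circle has BC as diameter.
Centre = midpoint of BC = (2, 1), r² = 52/4 = 13.
r = √13 ≈ 3.61.

3.61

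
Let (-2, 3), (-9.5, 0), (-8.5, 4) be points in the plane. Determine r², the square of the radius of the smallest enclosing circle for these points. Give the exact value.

Call the three points A, B, C in the order given.
Side lengths²: AB² = 65.25, AC² = 43.25, BC² = 17.
Since AB² = 65.25 ≥ 43.25 + 17 = 60.25, the angle opposite AB is not acute, so the smallest enclosing circle has AB as diameter.
Centre = midpoint of AB = (-5.75, 1.5), r² = 65.25/4 = 16.3125.

16.3125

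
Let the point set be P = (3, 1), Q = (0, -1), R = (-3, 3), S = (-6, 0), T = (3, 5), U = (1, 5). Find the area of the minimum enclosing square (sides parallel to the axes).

The bounding box has width 9 and height 6.
An axis-aligned square enclosing the set must have side ≥ max(width, height).
So the minimum side is max(9, 6) = 9.
Area = 9² = 81.

81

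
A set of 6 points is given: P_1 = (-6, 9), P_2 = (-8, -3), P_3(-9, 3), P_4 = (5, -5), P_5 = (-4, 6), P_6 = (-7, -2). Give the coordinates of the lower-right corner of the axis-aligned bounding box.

(5, -5)

x-range [-9, 5], y-range [-5, 9].
The lower-right corner is (5, -5).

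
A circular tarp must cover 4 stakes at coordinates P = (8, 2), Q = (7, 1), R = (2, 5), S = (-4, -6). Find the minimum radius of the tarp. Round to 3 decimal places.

7.211

The minimum enclosing circle of a finite set is fixed by two of the points (as a diameter) or three (as a circumcircle).
The farthest pair is P–S with squared distance 208. The circle on this segment as diameter has centre (2, -2) and r² = 208/4 = 52.
Check Q: distance² to centre = 34 ≤ 52, so it lies inside.
All remaining points lie in this disk, and no smaller disk contains both endpoints, so this is the minimum enclosing circle.
r = √52 ≈ 7.211.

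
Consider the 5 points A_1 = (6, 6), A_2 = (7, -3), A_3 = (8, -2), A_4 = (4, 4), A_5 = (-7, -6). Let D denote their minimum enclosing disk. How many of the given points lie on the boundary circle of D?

The farthest pair is A_1–A_5 with squared distance 313. The circle on this segment as diameter has centre (-0.5, 0) and r² = 313/4 = 78.25.
Check A_2: distance² to centre = 65.25 ≤ 78.25, so it lies inside.
All remaining points lie in this disk, and no smaller disk contains both endpoints, so this is the minimum enclosing circle.
The points at distance exactly r from the centre are A_1, A_5 — 2 points.

2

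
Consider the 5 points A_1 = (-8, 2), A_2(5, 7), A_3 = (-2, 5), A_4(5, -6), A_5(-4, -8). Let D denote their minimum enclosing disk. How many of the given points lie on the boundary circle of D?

3

The minimum enclosing circle of a finite set is fixed by two of the points (as a diameter) or three (as a circumcircle).
The minimum enclosing circle is determined by three boundary points: A_1, A_2, A_5.
Their circumcentre is (0.4, -0.44) with r² = 76.5136.
The farthest remaining point A_4 is at distance² 52.0736 ≤ 76.5136.
The points at distance exactly r from the centre are A_1, A_2, A_5 — 3 points.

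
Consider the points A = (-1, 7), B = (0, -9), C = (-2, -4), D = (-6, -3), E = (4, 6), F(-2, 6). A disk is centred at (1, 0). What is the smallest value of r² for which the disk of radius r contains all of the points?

82

The required radius is the distance from (1, 0) to the farthest point.
Squared distances: 53, 82, 25, 58, 45, 45.
Maximum is 82, attained at B.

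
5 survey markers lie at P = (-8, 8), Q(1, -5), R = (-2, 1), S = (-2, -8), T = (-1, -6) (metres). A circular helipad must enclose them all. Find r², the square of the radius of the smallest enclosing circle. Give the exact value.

73

By Welzl's lemma the MEC is supported by two points (diametrically opposite) or three points (on a circumcircle).
The farthest pair is P–S with squared distance 292. The circle on this segment as diameter has centre (-5, 0) and r² = 292/4 = 73.
Check Q: distance² to centre = 61 ≤ 73, so it lies inside.
All remaining points lie in this disk, and no smaller disk contains both endpoints, so this is the minimum enclosing circle.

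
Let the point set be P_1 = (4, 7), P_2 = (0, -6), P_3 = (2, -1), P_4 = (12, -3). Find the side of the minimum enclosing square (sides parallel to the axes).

13

The bounding box has width 12 and height 13.
An axis-aligned square enclosing the set must have side ≥ max(width, height).
So the minimum side is max(12, 13) = 13.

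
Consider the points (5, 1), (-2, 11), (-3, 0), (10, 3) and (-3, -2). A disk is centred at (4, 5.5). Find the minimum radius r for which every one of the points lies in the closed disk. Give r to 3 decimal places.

The required radius is the distance from (4, 5.5) to the farthest point.
Squared distances: 21.25, 66.25, 79.25, 42.25, 105.25.
Maximum is 105.25, attained at (-3, -2).
r = √(105.25) ≈ 10.259.

10.259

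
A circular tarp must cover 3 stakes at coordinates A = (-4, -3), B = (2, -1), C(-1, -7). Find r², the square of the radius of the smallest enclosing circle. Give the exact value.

12.5

Side lengths²: AB² = 40, AC² = 25, BC² = 45.
Since BC² = 45 < 40 + 25 = 65, the triangle is acute, so the smallest enclosing circle is the circumcircle.
Circumcentre = (-0.5, -3.5), r² = 12.5.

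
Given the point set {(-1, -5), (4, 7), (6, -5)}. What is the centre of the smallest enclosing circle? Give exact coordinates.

Call the three points A, B, C in the order given.
Side lengths²: AB² = 169, AC² = 49, BC² = 148.
Since AB² = 169 < 148 + 49 = 197, the triangle is acute, so the smallest enclosing circle is the circumcircle.
Circumcentre = (2.5, 7/12), r² = 6253/144.
Centre = (2.5, 7/12).

(2.5, 7/12)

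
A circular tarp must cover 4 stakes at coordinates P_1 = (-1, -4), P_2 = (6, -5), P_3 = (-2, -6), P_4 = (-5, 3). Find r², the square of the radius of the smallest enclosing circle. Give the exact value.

46.25

A smallest enclosing disk is always determined by at most three of the input points on its boundary.
The farthest pair is P_2–P_4 with squared distance 185. The circle on this segment as diameter has centre (0.5, -1) and r² = 185/4 = 46.25.
Check P_1: distance² to centre = 11.25 ≤ 46.25, so it lies inside.
All remaining points lie in this disk, and no smaller disk contains both endpoints, so this is the minimum enclosing circle.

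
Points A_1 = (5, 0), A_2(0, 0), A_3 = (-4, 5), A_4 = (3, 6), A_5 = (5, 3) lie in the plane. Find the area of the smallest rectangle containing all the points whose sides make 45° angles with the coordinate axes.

63

In coordinates u = x + y, v = x − y the rectangle is axis-aligned; the map (x,y)→(u,v) scales areas by 2.
u-values: 5, 0, 1, 9, 8; range = 9 − 0 = 9.
v-values: 5, 0, -9, -3, 2; range = 5 − (-9) = 14.
Area = (9 × 14) / 2 = 63.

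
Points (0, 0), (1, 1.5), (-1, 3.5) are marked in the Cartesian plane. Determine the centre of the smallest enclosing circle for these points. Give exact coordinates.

(-0.5, 1.75)

Call the three points A, B, C in the order given.
Side lengths²: AB² = 3.25, AC² = 13.25, BC² = 8.
Since AC² = 13.25 ≥ 8 + 3.25 = 11.25, the angle opposite AC is not acute, so the smallest enclosing circle has AC as diameter.
Centre = midpoint of AC = (-0.5, 1.75), r² = 13.25/4 = 3.3125.
Centre = (-0.5, 1.75).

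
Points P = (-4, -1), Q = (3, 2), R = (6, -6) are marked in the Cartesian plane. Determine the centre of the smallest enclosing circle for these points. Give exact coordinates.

Side lengths²: PQ² = 58, PR² = 125, QR² = 73.
Since PR² = 125 < 73 + 58 = 131, the triangle is acute, so the smallest enclosing circle is the circumcircle.
Circumcentre = (29/26, -85/26), r² = 10585/338.
Centre = (29/26, -85/26).

(29/26, -85/26)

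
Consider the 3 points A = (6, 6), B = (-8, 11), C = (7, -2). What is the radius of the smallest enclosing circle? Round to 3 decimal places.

9.925

Side lengths²: AB² = 221, AC² = 65, BC² = 394.
Since BC² = 394 ≥ 221 + 65 = 286, the angle opposite BC is not acute, so the smallest enclosing circle has BC as diameter.
Centre = midpoint of BC = (-0.5, 4.5), r² = 394/4 = 98.5.
r = √(98.5) ≈ 9.925.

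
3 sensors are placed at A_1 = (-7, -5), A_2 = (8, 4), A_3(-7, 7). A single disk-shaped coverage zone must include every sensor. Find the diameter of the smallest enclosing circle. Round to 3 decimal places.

17.839

Side lengths²: A_1A_2² = 306, A_1A_3² = 144, A_2A_3² = 234.
Since A_1A_2² = 306 < 234 + 144 = 378, the triangle is acute, so the smallest enclosing circle is the circumcircle.
Circumcentre = (-0.4, 1), r² = 79.56.
Diameter = 2r = 2√(79.56) ≈ 17.839.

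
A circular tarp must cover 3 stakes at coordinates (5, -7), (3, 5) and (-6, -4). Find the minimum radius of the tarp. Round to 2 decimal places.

7.01

Call the three points A, B, C in the order given.
Side lengths²: AB² = 148, AC² = 130, BC² = 162.
Since BC² = 162 < 148 + 130 = 278, the triangle is acute, so the smallest enclosing circle is the circumcircle.
Circumcentre = (4/7, -11/7), r² = 2405/49.
r = √(2405/49) ≈ 7.01.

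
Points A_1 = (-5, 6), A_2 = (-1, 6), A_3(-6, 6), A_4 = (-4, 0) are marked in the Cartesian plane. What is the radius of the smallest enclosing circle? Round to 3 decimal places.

3.536

The minimum enclosing circle of a finite set is fixed by two of the points (as a diameter) or three (as a circumcircle).
The minimum enclosing circle is determined by three boundary points: A_2, A_3, A_4.
Their circumcentre is (-3.5, 3.5) with r² = 12.5.
The farthest remaining point A_1 is at distance² 8.5 ≤ 12.5.
r = √(12.5) ≈ 3.536.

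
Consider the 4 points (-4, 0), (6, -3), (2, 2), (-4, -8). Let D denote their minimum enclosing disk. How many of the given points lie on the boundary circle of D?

A smallest enclosing disk is always determined by at most three of the input points on its boundary.
The minimum enclosing circle is determined by three boundary points: (6, -3), (2, 2), (-4, -8).
Their circumcentre is (1/14, -51/14) with r² = 3485/98.
The farthest remaining point (-4, 0) is at distance² 2925/98 ≤ 3485/98.
The points at distance exactly r from the centre are (6, -3), (2, 2), (-4, -8) — 3 points.

3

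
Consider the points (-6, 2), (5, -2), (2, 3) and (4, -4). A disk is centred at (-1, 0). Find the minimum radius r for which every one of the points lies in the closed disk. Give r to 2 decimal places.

6.40

The required radius is the distance from (-1, 0) to the farthest point.
Squared distances: 29, 40, 18, 41.
Maximum is 41, attained at (4, -4).
r = √41 ≈ 6.40.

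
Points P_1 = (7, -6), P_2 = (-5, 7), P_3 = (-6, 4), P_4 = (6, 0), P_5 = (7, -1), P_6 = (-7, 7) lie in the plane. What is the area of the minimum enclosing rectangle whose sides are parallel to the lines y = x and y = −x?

In coordinates u = x + y, v = x − y the rectangle is axis-aligned; the map (x,y)→(u,v) scales areas by 2.
u-values: 1, 2, -2, 6, 6, 0; range = 6 − (-2) = 8.
v-values: 13, -12, -10, 6, 8, -14; range = 13 − (-14) = 27.
Area = (8 × 27) / 2 = 108.

108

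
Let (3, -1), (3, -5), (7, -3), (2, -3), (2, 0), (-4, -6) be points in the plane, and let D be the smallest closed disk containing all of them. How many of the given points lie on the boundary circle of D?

2

The farthest pair is (7, -3)–(-4, -6) with squared distance 130. The circle on this segment as diameter has centre (1.5, -4.5) and r² = 130/4 = 32.5.
Check (3, -1): distance² to centre = 14.5 ≤ 32.5, so it lies inside.
All remaining points lie in this disk, and no smaller disk contains both endpoints, so this is the minimum enclosing circle.
The points at distance exactly r from the centre are (7, -3), (-4, -6) — 2 points.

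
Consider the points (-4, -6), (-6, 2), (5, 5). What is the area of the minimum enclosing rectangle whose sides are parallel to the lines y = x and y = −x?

100

In coordinates u = x + y, v = x − y the rectangle is axis-aligned; the map (x,y)→(u,v) scales areas by 2.
u-values: -10, -4, 10; range = 10 − (-10) = 20.
v-values: 2, -8, 0; range = 2 − (-8) = 10.
Area = (20 × 10) / 2 = 100.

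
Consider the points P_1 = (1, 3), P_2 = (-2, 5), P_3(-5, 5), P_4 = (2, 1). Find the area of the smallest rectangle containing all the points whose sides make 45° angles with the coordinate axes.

In coordinates u = x + y, v = x − y the rectangle is axis-aligned; the map (x,y)→(u,v) scales areas by 2.
u-values: 4, 3, 0, 3; range = 4 − 0 = 4.
v-values: -2, -7, -10, 1; range = 1 − (-10) = 11.
Area = (4 × 11) / 2 = 22.

22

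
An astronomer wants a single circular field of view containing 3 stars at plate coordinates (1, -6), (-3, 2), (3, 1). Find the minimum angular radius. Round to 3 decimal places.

Call the three points A, B, C in the order given.
Side lengths²: AB² = 80, AC² = 53, BC² = 37.
Since AB² = 80 < 53 + 37 = 90, the triangle is acute, so the smallest enclosing circle is the circumcircle.
Circumcentre = (-6/11, -39/22), r² = 9805/484.
r = √(9805/484) ≈ 4.501.

4.501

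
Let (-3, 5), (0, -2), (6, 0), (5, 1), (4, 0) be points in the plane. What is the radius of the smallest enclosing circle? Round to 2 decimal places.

5.15

The farthest pair is (-3, 5)–(6, 0) with squared distance 106. The circle on this segment as diameter has centre (1.5, 2.5) and r² = 106/4 = 26.5.
Check (0, -2): distance² to centre = 22.5 ≤ 26.5, so it lies inside.
All remaining points lie in this disk, and no smaller disk contains both endpoints, so this is the minimum enclosing circle.
r = √(26.5) ≈ 5.15.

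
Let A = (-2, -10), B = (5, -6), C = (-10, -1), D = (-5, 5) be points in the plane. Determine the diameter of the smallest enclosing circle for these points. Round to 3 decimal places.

15.964

A smallest enclosing disk is always determined by at most three of the input points on its boundary.
The minimum enclosing circle is determined by three boundary points: B, C, D.
Their circumcentre is (-99/46, -113/46) with r² = 67405/1058.
The farthest remaining point A is at distance² 60229/1058 ≤ 67405/1058.
Diameter = 2r = 2√(67405/1058) ≈ 15.964.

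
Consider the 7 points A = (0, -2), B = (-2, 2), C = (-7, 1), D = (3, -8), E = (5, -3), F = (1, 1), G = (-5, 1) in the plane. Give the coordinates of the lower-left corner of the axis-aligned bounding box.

(-7, -8)

x-range [-7, 5], y-range [-8, 2].
The lower-left corner is (-7, -8).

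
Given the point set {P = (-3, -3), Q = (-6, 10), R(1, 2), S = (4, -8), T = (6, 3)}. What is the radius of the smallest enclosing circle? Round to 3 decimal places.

The minimum enclosing circle of a finite set is fixed by two of the points (as a diameter) or three (as a circumcircle).
The farthest pair is Q–S with squared distance 424. The circle on this segment as diameter has centre (-1, 1) and r² = 424/4 = 106.
Check P: distance² to centre = 20 ≤ 106, so it lies inside.
All remaining points lie in this disk, and no smaller disk contains both endpoints, so this is the minimum enclosing circle.
r = √106 ≈ 10.296.

10.296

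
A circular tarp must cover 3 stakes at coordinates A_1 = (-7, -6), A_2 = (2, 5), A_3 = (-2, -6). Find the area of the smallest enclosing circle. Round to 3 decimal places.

Side lengths²: A_1A_2² = 202, A_1A_3² = 25, A_2A_3² = 137.
Since A_1A_2² = 202 ≥ 137 + 25 = 162, the angle opposite A_1A_2 is not acute, so the smallest enclosing circle has A_1A_2 as diameter.
Centre = midpoint of A_1A_2 = (-2.5, -0.5), r² = 202/4 = 50.5.
Area = π·r² = π·50.5 ≈ 158.650.

158.650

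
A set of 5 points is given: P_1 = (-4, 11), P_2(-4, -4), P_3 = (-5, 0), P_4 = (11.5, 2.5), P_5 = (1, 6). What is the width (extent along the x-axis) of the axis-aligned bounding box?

max x = 11.5, min x = -5, so width = 16.5.

16.5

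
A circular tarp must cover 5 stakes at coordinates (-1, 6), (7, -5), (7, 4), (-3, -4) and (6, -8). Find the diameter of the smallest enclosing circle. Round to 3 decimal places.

15.652

A smallest enclosing disk is always determined by at most three of the input points on its boundary.
The farthest pair is (-1, 6)–(6, -8) with squared distance 245. The circle on this segment as diameter has centre (2.5, -1) and r² = 245/4 = 61.25.
Check (7, -5): distance² to centre = 36.25 ≤ 61.25, so it lies inside.
All remaining points lie in this disk, and no smaller disk contains both endpoints, so this is the minimum enclosing circle.
Diameter = 2r = 2√(61.25) ≈ 15.652.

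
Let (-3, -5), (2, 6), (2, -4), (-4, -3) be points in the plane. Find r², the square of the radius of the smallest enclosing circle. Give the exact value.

36.5

The minimum enclosing circle of a finite set is fixed by two of the points (as a diameter) or three (as a circumcircle).
The farthest pair is (-3, -5)–(2, 6) with squared distance 146. The circle on this segment as diameter has centre (-0.5, 0.5) and r² = 146/4 = 36.5.
Check (2, -4): distance² to centre = 26.5 ≤ 36.5, so it lies inside.
All remaining points lie in this disk, and no smaller disk contains both endpoints, so this is the minimum enclosing circle.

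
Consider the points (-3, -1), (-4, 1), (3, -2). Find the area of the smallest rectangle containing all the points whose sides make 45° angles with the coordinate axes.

25

In coordinates u = x + y, v = x − y the rectangle is axis-aligned; the map (x,y)→(u,v) scales areas by 2.
u-values: -4, -3, 1; range = 1 − (-4) = 5.
v-values: -2, -5, 5; range = 5 − (-5) = 10.
Area = (5 × 10) / 2 = 25.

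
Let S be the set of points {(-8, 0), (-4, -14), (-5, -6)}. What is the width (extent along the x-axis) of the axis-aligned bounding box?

max x = -4, min x = -8, so width = 4.

4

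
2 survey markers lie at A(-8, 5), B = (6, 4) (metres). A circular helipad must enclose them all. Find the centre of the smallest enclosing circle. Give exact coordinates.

(-1, 4.5)

The smallest circle enclosing two points has them as diameter endpoints.
Centre = midpoint = (-1, 4.5); r² = |AB|²/4 = 197/4 = 49.25.
Centre = (-1, 4.5).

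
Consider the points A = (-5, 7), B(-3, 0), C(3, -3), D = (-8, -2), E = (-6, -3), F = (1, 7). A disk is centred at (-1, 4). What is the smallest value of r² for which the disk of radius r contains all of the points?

The required radius is the distance from (-1, 4) to the farthest point.
Squared distances: 25, 20, 65, 85, 74, 13.
Maximum is 85, attained at D.

85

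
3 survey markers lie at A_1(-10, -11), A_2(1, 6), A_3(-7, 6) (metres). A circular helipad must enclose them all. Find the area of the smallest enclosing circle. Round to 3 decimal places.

322.013

Side lengths²: A_1A_2² = 410, A_1A_3² = 298, A_2A_3² = 64.
Since A_1A_2² = 410 ≥ 298 + 64 = 362, the angle opposite A_1A_2 is not acute, so the smallest enclosing circle has A_1A_2 as diameter.
Centre = midpoint of A_1A_2 = (-4.5, -2.5), r² = 410/4 = 102.5.
Area = π·r² = π·102.5 ≈ 322.013.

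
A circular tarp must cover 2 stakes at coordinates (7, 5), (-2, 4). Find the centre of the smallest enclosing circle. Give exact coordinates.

(2.5, 4.5)

The smallest circle enclosing two points has them as diameter endpoints.
Centre = midpoint = (2.5, 4.5); r² = |(7, 5)−(-2, 4)|²/4 = 82/4 = 20.5.
Centre = (2.5, 4.5).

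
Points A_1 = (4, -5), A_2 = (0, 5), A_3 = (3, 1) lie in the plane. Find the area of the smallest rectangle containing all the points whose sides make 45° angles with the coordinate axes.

In coordinates u = x + y, v = x − y the rectangle is axis-aligned; the map (x,y)→(u,v) scales areas by 2.
u-values: -1, 5, 4; range = 5 − (-1) = 6.
v-values: 9, -5, 2; range = 9 − (-5) = 14.
Area = (6 × 14) / 2 = 42.

42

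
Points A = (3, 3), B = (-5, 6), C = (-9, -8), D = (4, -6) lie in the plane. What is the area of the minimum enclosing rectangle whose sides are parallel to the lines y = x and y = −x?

In coordinates u = x + y, v = x − y the rectangle is axis-aligned; the map (x,y)→(u,v) scales areas by 2.
u-values: 6, 1, -17, -2; range = 6 − (-17) = 23.
v-values: 0, -11, -1, 10; range = 10 − (-11) = 21.
Area = (23 × 21) / 2 = 241.5.

241.5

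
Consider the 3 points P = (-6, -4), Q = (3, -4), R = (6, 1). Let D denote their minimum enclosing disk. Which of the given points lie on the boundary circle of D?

P, R

Side lengths²: PQ² = 81, PR² = 169, QR² = 34.
Since PR² = 169 ≥ 81 + 34 = 115, the angle opposite PR is not acute, so the smallest enclosing circle has PR as diameter.
Centre = midpoint of PR = (0, -1.5), r² = 169/4 = 42.25.
The points at distance exactly r from the centre are P, R — 2 points.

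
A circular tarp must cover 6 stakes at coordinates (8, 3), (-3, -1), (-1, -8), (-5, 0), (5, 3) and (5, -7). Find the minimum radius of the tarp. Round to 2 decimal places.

7.31

By Welzl's lemma the MEC is supported by two points (diametrically opposite) or three points (on a circumcircle).
The minimum enclosing circle is determined by three boundary points: (8, 3), (-1, -8), (-5, 0).
Their circumcentre is (63/29, -41/29) with r² = 44945/841.
The farthest remaining point (5, -7) is at distance² 32968/841 ≤ 44945/841.
r = √(44945/841) ≈ 7.31.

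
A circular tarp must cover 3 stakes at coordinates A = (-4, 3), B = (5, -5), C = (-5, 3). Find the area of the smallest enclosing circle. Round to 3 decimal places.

128.805

Side lengths²: AB² = 145, AC² = 1, BC² = 164.
Since BC² = 164 ≥ 145 + 1 = 146, the angle opposite BC is not acute, so the smallest enclosing circle has BC as diameter.
Centre = midpoint of BC = (0, -1), r² = 164/4 = 41.
Area = π·r² = π·41 ≈ 128.805.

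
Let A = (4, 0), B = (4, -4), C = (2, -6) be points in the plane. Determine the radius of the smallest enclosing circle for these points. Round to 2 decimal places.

3.16

Side lengths²: AB² = 16, AC² = 40, BC² = 8.
Since AC² = 40 ≥ 16 + 8 = 24, the angle opposite AC is not acute, so the smallest enclosing circle has AC as diameter.
Centre = midpoint of AC = (3, -3), r² = 40/4 = 10.
r = √10 ≈ 3.16.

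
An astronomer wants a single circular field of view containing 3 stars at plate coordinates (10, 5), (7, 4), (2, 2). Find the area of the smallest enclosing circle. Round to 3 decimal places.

57.334

Call the three points A, B, C in the order given.
Side lengths²: AB² = 10, AC² = 73, BC² = 29.
Since AC² = 73 ≥ 29 + 10 = 39, the angle opposite AC is not acute, so the smallest enclosing circle has AC as diameter.
Centre = midpoint of AC = (6, 3.5), r² = 73/4 = 18.25.
Area = π·r² = π·18.25 ≈ 57.334.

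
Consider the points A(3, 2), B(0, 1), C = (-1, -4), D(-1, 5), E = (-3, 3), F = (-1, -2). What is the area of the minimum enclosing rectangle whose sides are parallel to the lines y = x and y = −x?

In coordinates u = x + y, v = x − y the rectangle is axis-aligned; the map (x,y)→(u,v) scales areas by 2.
u-values: 5, 1, -5, 4, 0, -3; range = 5 − (-5) = 10.
v-values: 1, -1, 3, -6, -6, 1; range = 3 − (-6) = 9.
Area = (10 × 9) / 2 = 45.

45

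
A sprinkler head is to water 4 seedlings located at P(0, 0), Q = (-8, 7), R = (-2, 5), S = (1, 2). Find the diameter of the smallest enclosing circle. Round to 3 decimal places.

The minimum enclosing circle of a finite set is fixed by two of the points (as a diameter) or three (as a circumcircle).
The farthest pair is P–Q with squared distance 113. The circle on this segment as diameter has centre (-4, 3.5) and r² = 113/4 = 28.25.
Check R: distance² to centre = 6.25 ≤ 28.25, so it lies inside.
All remaining points lie in this disk, and no smaller disk contains both endpoints, so this is the minimum enclosing circle.
Diameter = 2r = 2√(28.25) ≈ 10.630.

10.630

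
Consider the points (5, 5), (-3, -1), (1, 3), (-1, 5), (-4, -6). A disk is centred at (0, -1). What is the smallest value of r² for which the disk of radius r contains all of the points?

61

The required radius is the distance from (0, -1) to the farthest point.
Squared distances: 61, 9, 17, 37, 41.
Maximum is 61, attained at (5, 5).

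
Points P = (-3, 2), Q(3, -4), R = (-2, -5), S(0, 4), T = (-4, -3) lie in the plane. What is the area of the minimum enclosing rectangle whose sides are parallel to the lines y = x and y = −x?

66

In coordinates u = x + y, v = x − y the rectangle is axis-aligned; the map (x,y)→(u,v) scales areas by 2.
u-values: -1, -1, -7, 4, -7; range = 4 − (-7) = 11.
v-values: -5, 7, 3, -4, -1; range = 7 − (-5) = 12.
Area = (11 × 12) / 2 = 66.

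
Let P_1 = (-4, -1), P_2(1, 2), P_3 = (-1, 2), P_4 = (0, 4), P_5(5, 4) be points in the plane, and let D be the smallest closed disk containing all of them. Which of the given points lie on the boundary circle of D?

P_1, P_5

The minimum enclosing circle of a finite set is fixed by two of the points (as a diameter) or three (as a circumcircle).
The farthest pair is P_1–P_5 with squared distance 106. The circle on this segment as diameter has centre (0.5, 1.5) and r² = 106/4 = 26.5.
Check P_2: distance² to centre = 0.5 ≤ 26.5, so it lies inside.
All remaining points lie in this disk, and no smaller disk contains both endpoints, so this is the minimum enclosing circle.
The points at distance exactly r from the centre are P_1, P_5 — 2 points.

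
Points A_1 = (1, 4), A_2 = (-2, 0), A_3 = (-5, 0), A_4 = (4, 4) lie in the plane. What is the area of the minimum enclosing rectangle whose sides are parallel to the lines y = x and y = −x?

32.5

In coordinates u = x + y, v = x − y the rectangle is axis-aligned; the map (x,y)→(u,v) scales areas by 2.
u-values: 5, -2, -5, 8; range = 8 − (-5) = 13.
v-values: -3, -2, -5, 0; range = 0 − (-5) = 5.
Area = (13 × 5) / 2 = 32.5.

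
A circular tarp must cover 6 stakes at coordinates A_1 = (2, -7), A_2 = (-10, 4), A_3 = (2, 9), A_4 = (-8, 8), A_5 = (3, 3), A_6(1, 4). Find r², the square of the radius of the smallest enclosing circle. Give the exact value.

A smallest enclosing disk is always determined by at most three of the input points on its boundary.
The minimum enclosing circle is determined by three boundary points: A_1, A_3, A_4.
Their circumcentre is (-2.25, 1) with r² = 82.0625.
The farthest remaining point A_2 is at distance² 69.0625 ≤ 82.0625.

82.0625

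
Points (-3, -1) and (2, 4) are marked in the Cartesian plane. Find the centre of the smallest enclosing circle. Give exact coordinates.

(-0.5, 1.5)

The smallest circle enclosing two points has them as diameter endpoints.
Centre = midpoint = (-0.5, 1.5); r² = |(-3, -1)−(2, 4)|²/4 = 50/4 = 12.5.
Centre = (-0.5, 1.5).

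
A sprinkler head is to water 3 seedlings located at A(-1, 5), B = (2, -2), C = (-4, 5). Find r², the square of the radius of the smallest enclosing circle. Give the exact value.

Side lengths²: AB² = 58, AC² = 9, BC² = 85.
Since BC² = 85 ≥ 58 + 9 = 67, the angle opposite BC is not acute, so the smallest enclosing circle has BC as diameter.
Centre = midpoint of BC = (-1, 1.5), r² = 85/4 = 21.25.

21.25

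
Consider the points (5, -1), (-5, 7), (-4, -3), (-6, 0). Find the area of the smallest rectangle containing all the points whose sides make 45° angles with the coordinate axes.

In coordinates u = x + y, v = x − y the rectangle is axis-aligned; the map (x,y)→(u,v) scales areas by 2.
u-values: 4, 2, -7, -6; range = 4 − (-7) = 11.
v-values: 6, -12, -1, -6; range = 6 − (-12) = 18.
Area = (11 × 18) / 2 = 99.

99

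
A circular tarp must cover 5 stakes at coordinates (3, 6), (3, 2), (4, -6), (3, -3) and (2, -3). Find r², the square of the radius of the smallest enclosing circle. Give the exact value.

36.25

The farthest pair is (3, 6)–(4, -6) with squared distance 145. The circle on this segment as diameter has centre (3.5, 0) and r² = 145/4 = 36.25.
Check (3, 2): distance² to centre = 4.25 ≤ 36.25, so it lies inside.
All remaining points lie in this disk, and no smaller disk contains both endpoints, so this is the minimum enclosing circle.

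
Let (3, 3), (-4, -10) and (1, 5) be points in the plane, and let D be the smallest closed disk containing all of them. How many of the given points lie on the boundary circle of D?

Call the three points A, B, C in the order given.
Side lengths²: AB² = 218, AC² = 8, BC² = 250.
Since BC² = 250 ≥ 218 + 8 = 226, the angle opposite BC is not acute, so the smallest enclosing circle has BC as diameter.
Centre = midpoint of BC = (-1.5, -2.5), r² = 250/4 = 62.5.
The points at distance exactly r from the centre are (-4, -10), (1, 5) — 2 points.

2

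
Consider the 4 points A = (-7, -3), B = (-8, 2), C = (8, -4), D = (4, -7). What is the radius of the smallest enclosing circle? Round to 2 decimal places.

By Welzl's lemma the MEC is supported by two points (diametrically opposite) or three points (on a circumcircle).
The farthest pair is B–C with squared distance 292. The circle on this segment as diameter has centre (0, -1) and r² = 292/4 = 73.
Check A: distance² to centre = 53 ≤ 73, so it lies inside.
All remaining points lie in this disk, and no smaller disk contains both endpoints, so this is the minimum enclosing circle.
r = √73 ≈ 8.54.

8.54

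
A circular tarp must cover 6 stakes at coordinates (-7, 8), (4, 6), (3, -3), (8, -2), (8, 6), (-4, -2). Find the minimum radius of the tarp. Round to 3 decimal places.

9.014

A smallest enclosing disk is always determined by at most three of the input points on its boundary.
The farthest pair is (-7, 8)–(8, -2) with squared distance 325. The circle on this segment as diameter has centre (0.5, 3) and r² = 325/4 = 81.25.
Check (4, 6): distance² to centre = 21.25 ≤ 81.25, so it lies inside.
All remaining points lie in this disk, and no smaller disk contains both endpoints, so this is the minimum enclosing circle.
r = √(81.25) ≈ 9.014.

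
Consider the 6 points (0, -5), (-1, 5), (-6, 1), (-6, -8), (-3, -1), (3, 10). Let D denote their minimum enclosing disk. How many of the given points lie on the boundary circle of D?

A smallest enclosing disk is always determined by at most three of the input points on its boundary.
The farthest pair is (-6, -8)–(3, 10) with squared distance 405. The circle on this segment as diameter has centre (-1.5, 1) and r² = 405/4 = 101.25.
Check (0, -5): distance² to centre = 38.25 ≤ 101.25, so it lies inside.
All remaining points lie in this disk, and no smaller disk contains both endpoints, so this is the minimum enclosing circle.
The points at distance exactly r from the centre are (-6, -8), (3, 10) — 2 points.

2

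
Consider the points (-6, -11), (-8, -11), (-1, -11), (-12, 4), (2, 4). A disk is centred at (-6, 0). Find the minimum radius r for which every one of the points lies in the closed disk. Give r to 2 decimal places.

The required radius is the distance from (-6, 0) to the farthest point.
Squared distances: 121, 125, 146, 52, 80.
Maximum is 146, attained at (-1, -11).
r = √146 ≈ 12.08.

12.08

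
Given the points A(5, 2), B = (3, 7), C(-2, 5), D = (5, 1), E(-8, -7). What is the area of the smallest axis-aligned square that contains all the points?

The bounding box has width 13 and height 14.
An axis-aligned square enclosing the set must have side ≥ max(width, height).
So the minimum side is max(13, 14) = 14.
Area = 14² = 196.

196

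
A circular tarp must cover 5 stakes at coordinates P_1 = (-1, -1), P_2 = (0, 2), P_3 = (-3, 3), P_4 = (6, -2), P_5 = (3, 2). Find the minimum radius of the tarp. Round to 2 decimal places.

The farthest pair is P_3–P_4 with squared distance 106. The circle on this segment as diameter has centre (1.5, 0.5) and r² = 106/4 = 26.5.
Check P_1: distance² to centre = 8.5 ≤ 26.5, so it lies inside.
All remaining points lie in this disk, and no smaller disk contains both endpoints, so this is the minimum enclosing circle.
r = √(26.5) ≈ 5.15.

5.15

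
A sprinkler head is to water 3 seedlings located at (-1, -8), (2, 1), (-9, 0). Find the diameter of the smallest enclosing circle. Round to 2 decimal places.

Call the three points A, B, C in the order given.
Side lengths²: AB² = 90, AC² = 128, BC² = 122.
Since AC² = 128 < 122 + 90 = 212, the triangle is acute, so the smallest enclosing circle is the circumcircle.
Circumcentre = (-3.25, -2.25), r² = 38.125.
Diameter = 2r = 2√(38.125) ≈ 12.35.

12.35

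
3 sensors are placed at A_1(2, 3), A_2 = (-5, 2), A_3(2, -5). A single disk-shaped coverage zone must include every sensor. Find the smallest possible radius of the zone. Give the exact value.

5

Side lengths²: A_1A_2² = 50, A_1A_3² = 64, A_2A_3² = 98.
Since A_2A_3² = 98 < 64 + 50 = 114, the triangle is acute, so the smallest enclosing circle is the circumcircle.
Circumcentre = (-1, -1), r² = 25.
r = √25 = 5.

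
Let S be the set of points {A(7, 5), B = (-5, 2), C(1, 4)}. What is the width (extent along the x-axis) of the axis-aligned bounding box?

max x = 7, min x = -5, so width = 12.

12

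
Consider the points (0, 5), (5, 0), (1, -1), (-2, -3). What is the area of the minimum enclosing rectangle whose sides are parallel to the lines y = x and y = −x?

In coordinates u = x + y, v = x − y the rectangle is axis-aligned; the map (x,y)→(u,v) scales areas by 2.
u-values: 5, 5, 0, -5; range = 5 − (-5) = 10.
v-values: -5, 5, 2, 1; range = 5 − (-5) = 10.
Area = (10 × 10) / 2 = 50.

50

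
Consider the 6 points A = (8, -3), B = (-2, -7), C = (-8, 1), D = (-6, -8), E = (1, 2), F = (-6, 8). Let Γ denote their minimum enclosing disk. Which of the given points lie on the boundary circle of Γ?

A, D, F

The minimum enclosing circle of a finite set is fixed by two of the points (as a diameter) or three (as a circumcircle).
The minimum enclosing circle is determined by three boundary points: A, D, F.
Their circumcentre is (-27/28, 0) with r² = 70057/784.
The farthest remaining point C is at distance² 39593/784 ≤ 70057/784.
The points at distance exactly r from the centre are A, D, F — 3 points.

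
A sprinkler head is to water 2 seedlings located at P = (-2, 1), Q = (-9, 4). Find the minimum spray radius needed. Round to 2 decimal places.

3.81

The smallest circle enclosing two points has them as diameter endpoints.
Centre = midpoint = (-5.5, 2.5); r² = |PQ|²/4 = 58/4 = 14.5.
r = √(14.5) ≈ 3.81.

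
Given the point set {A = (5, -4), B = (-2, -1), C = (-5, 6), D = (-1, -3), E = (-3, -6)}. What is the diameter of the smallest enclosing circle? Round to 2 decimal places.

14.19

A smallest enclosing disk is always determined by at most three of the input points on its boundary.
The minimum enclosing circle is determined by three boundary points: A, C, E.
Their circumcentre is (-0.4, 0.6) with r² = 50.32.
The farthest remaining point D is at distance² 13.32 ≤ 50.32.
Diameter = 2r = 2√(50.32) ≈ 14.19.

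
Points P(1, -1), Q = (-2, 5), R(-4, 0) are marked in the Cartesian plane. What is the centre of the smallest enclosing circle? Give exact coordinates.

Side lengths²: PQ² = 45, PR² = 26, QR² = 29.
Since PQ² = 45 < 29 + 26 = 55, the triangle is acute, so the smallest enclosing circle is the circumcircle.
Circumcentre = (-19/18, 31/18), r² = 1885/162.
Centre = (-19/18, 31/18).

(-19/18, 31/18)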